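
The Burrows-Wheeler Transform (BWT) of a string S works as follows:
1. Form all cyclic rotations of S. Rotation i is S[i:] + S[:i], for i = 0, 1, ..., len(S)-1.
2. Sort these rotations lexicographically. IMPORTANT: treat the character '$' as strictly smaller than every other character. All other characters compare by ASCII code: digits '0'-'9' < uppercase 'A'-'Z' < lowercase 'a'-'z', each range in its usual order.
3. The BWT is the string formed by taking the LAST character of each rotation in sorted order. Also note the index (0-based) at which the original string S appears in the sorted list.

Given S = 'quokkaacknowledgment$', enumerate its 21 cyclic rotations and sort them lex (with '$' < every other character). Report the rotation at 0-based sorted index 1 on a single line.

Answer: aacknowledgment$quokk

Derivation:
All 21 rotations (rotation i = S[i:]+S[:i]):
  rot[0] = quokkaacknowledgment$
  rot[1] = uokkaacknowledgment$q
  rot[2] = okkaacknowledgment$qu
  rot[3] = kkaacknowledgment$quo
  rot[4] = kaacknowledgment$quok
  rot[5] = aacknowledgment$quokk
  rot[6] = acknowledgment$quokka
  rot[7] = cknowledgment$quokkaa
  rot[8] = knowledgment$quokkaac
  rot[9] = nowledgment$quokkaack
  rot[10] = owledgment$quokkaackn
  rot[11] = wledgment$quokkaackno
  rot[12] = ledgment$quokkaacknow
  rot[13] = edgment$quokkaacknowl
  rot[14] = dgment$quokkaacknowle
  rot[15] = gment$quokkaacknowled
  rot[16] = ment$quokkaacknowledg
  rot[17] = ent$quokkaacknowledgm
  rot[18] = nt$quokkaacknowledgme
  rot[19] = t$quokkaacknowledgmen
  rot[20] = $quokkaacknowledgment
Sorted (with $ < everything):
  sorted[0] = $quokkaacknowledgment
  sorted[1] = aacknowledgment$quokk
  sorted[2] = acknowledgment$quokka
  sorted[3] = cknowledgment$quokkaa
  sorted[4] = dgment$quokkaacknowle
  sorted[5] = edgment$quokkaacknowl
  sorted[6] = ent$quokkaacknowledgm
  sorted[7] = gment$quokkaacknowled
  sorted[8] = kaacknowledgment$quok
  sorted[9] = kkaacknowledgment$quo
  sorted[10] = knowledgment$quokkaac
  sorted[11] = ledgment$quokkaacknow
  sorted[12] = ment$quokkaacknowledg
  sorted[13] = nowledgment$quokkaack
  sorted[14] = nt$quokkaacknowledgme
  sorted[15] = okkaacknowledgment$qu
  sorted[16] = owledgment$quokkaackn
  sorted[17] = quokkaacknowledgment$
  sorted[18] = t$quokkaacknowledgmen
  sorted[19] = uokkaacknowledgment$q
  sorted[20] = wledgment$quokkaackno
sorted[1] = aacknowledgment$quokk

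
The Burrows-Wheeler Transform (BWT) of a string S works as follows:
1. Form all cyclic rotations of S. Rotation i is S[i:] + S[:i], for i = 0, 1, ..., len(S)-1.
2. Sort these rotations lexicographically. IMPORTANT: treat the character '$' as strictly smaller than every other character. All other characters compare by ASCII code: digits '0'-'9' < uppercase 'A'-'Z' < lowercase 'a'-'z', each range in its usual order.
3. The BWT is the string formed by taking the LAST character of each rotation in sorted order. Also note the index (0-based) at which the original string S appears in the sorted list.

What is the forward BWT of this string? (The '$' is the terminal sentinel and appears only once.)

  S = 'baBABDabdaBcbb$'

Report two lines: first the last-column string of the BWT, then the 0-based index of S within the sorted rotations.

All 15 rotations (rotation i = S[i:]+S[:i]):
  rot[0] = baBABDabdaBcbb$
  rot[1] = aBABDabdaBcbb$b
  rot[2] = BABDabdaBcbb$ba
  rot[3] = ABDabdaBcbb$baB
  rot[4] = BDabdaBcbb$baBA
  rot[5] = DabdaBcbb$baBAB
  rot[6] = abdaBcbb$baBABD
  rot[7] = bdaBcbb$baBABDa
  rot[8] = daBcbb$baBABDab
  rot[9] = aBcbb$baBABDabd
  rot[10] = Bcbb$baBABDabda
  rot[11] = cbb$baBABDabdaB
  rot[12] = bb$baBABDabdaBc
  rot[13] = b$baBABDabdaBcb
  rot[14] = $baBABDabdaBcbb
Sorted (with $ < everything):
  sorted[0] = $baBABDabdaBcbb  (last char: 'b')
  sorted[1] = ABDabdaBcbb$baB  (last char: 'B')
  sorted[2] = BABDabdaBcbb$ba  (last char: 'a')
  sorted[3] = BDabdaBcbb$baBA  (last char: 'A')
  sorted[4] = Bcbb$baBABDabda  (last char: 'a')
  sorted[5] = DabdaBcbb$baBAB  (last char: 'B')
  sorted[6] = aBABDabdaBcbb$b  (last char: 'b')
  sorted[7] = aBcbb$baBABDabd  (last char: 'd')
  sorted[8] = abdaBcbb$baBABD  (last char: 'D')
  sorted[9] = b$baBABDabdaBcb  (last char: 'b')
  sorted[10] = baBABDabdaBcbb$  (last char: '$')
  sorted[11] = bb$baBABDabdaBc  (last char: 'c')
  sorted[12] = bdaBcbb$baBABDa  (last char: 'a')
  sorted[13] = cbb$baBABDabdaB  (last char: 'B')
  sorted[14] = daBcbb$baBABDab  (last char: 'b')
Last column: bBaAaBbdDb$caBb
Original string S is at sorted index 10

Answer: bBaAaBbdDb$caBb
10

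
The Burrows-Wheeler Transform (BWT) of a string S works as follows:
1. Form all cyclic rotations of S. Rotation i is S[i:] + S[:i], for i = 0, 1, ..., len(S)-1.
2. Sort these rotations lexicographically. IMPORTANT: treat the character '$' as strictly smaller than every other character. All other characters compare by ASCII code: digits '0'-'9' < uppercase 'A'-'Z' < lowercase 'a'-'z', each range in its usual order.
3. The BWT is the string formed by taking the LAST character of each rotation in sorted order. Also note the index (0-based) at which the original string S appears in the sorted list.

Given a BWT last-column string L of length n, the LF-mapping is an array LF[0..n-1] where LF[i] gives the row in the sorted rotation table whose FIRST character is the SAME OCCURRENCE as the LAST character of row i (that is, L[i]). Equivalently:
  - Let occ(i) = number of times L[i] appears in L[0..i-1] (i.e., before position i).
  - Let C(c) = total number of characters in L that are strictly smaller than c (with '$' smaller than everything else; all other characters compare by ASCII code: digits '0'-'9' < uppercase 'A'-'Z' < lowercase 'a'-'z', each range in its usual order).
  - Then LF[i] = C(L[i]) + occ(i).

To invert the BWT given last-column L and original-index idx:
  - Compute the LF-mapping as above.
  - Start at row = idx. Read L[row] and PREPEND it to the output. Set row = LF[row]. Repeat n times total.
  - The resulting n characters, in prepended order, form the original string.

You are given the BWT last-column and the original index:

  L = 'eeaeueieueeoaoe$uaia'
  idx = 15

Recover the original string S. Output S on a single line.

Answer: oeeeeauauoieaaeiuee$

Derivation:
LF mapping: 5 6 1 7 17 8 13 9 18 10 11 15 2 16 12 0 19 3 14 4
Walk LF starting at row 15, prepending L[row]:
  step 1: row=15, L[15]='$', prepend. Next row=LF[15]=0
  step 2: row=0, L[0]='e', prepend. Next row=LF[0]=5
  step 3: row=5, L[5]='e', prepend. Next row=LF[5]=8
  step 4: row=8, L[8]='u', prepend. Next row=LF[8]=18
  step 5: row=18, L[18]='i', prepend. Next row=LF[18]=14
  step 6: row=14, L[14]='e', prepend. Next row=LF[14]=12
  step 7: row=12, L[12]='a', prepend. Next row=LF[12]=2
  step 8: row=2, L[2]='a', prepend. Next row=LF[2]=1
  step 9: row=1, L[1]='e', prepend. Next row=LF[1]=6
  step 10: row=6, L[6]='i', prepend. Next row=LF[6]=13
  step 11: row=13, L[13]='o', prepend. Next row=LF[13]=16
  step 12: row=16, L[16]='u', prepend. Next row=LF[16]=19
  step 13: row=19, L[19]='a', prepend. Next row=LF[19]=4
  step 14: row=4, L[4]='u', prepend. Next row=LF[4]=17
  step 15: row=17, L[17]='a', prepend. Next row=LF[17]=3
  step 16: row=3, L[3]='e', prepend. Next row=LF[3]=7
  step 17: row=7, L[7]='e', prepend. Next row=LF[7]=9
  step 18: row=9, L[9]='e', prepend. Next row=LF[9]=10
  step 19: row=10, L[10]='e', prepend. Next row=LF[10]=11
  step 20: row=11, L[11]='o', prepend. Next row=LF[11]=15
Reversed output: oeeeeauauoieaaeiuee$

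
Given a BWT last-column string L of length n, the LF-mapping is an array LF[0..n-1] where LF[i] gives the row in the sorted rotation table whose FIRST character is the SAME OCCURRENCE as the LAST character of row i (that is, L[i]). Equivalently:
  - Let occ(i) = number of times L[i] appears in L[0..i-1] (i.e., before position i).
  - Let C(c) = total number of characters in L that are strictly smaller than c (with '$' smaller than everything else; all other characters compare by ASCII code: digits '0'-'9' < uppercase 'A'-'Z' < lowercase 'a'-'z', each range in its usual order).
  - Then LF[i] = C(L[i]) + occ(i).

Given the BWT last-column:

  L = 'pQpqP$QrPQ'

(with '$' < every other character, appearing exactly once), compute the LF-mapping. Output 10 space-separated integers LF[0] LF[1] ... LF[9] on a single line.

Answer: 6 3 7 8 1 0 4 9 2 5

Derivation:
Char counts: '$':1, 'P':2, 'Q':3, 'p':2, 'q':1, 'r':1
C (first-col start): C('$')=0, C('P')=1, C('Q')=3, C('p')=6, C('q')=8, C('r')=9
L[0]='p': occ=0, LF[0]=C('p')+0=6+0=6
L[1]='Q': occ=0, LF[1]=C('Q')+0=3+0=3
L[2]='p': occ=1, LF[2]=C('p')+1=6+1=7
L[3]='q': occ=0, LF[3]=C('q')+0=8+0=8
L[4]='P': occ=0, LF[4]=C('P')+0=1+0=1
L[5]='$': occ=0, LF[5]=C('$')+0=0+0=0
L[6]='Q': occ=1, LF[6]=C('Q')+1=3+1=4
L[7]='r': occ=0, LF[7]=C('r')+0=9+0=9
L[8]='P': occ=1, LF[8]=C('P')+1=1+1=2
L[9]='Q': occ=2, LF[9]=C('Q')+2=3+2=5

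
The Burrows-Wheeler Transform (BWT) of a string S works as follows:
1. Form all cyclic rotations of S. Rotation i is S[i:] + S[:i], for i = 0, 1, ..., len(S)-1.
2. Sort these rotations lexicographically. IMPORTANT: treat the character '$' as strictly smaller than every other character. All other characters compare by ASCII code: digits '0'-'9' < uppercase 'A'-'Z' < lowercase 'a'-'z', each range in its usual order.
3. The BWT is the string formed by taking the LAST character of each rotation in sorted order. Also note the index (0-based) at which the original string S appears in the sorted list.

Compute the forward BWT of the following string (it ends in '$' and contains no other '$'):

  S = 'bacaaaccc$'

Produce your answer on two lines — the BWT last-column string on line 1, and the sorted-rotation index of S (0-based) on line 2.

All 10 rotations (rotation i = S[i:]+S[:i]):
  rot[0] = bacaaaccc$
  rot[1] = acaaaccc$b
  rot[2] = caaaccc$ba
  rot[3] = aaaccc$bac
  rot[4] = aaccc$baca
  rot[5] = accc$bacaa
  rot[6] = ccc$bacaaa
  rot[7] = cc$bacaaac
  rot[8] = c$bacaaacc
  rot[9] = $bacaaaccc
Sorted (with $ < everything):
  sorted[0] = $bacaaaccc  (last char: 'c')
  sorted[1] = aaaccc$bac  (last char: 'c')
  sorted[2] = aaccc$baca  (last char: 'a')
  sorted[3] = acaaaccc$b  (last char: 'b')
  sorted[4] = accc$bacaa  (last char: 'a')
  sorted[5] = bacaaaccc$  (last char: '$')
  sorted[6] = c$bacaaacc  (last char: 'c')
  sorted[7] = caaaccc$ba  (last char: 'a')
  sorted[8] = cc$bacaaac  (last char: 'c')
  sorted[9] = ccc$bacaaa  (last char: 'a')
Last column: ccaba$caca
Original string S is at sorted index 5

Answer: ccaba$caca
5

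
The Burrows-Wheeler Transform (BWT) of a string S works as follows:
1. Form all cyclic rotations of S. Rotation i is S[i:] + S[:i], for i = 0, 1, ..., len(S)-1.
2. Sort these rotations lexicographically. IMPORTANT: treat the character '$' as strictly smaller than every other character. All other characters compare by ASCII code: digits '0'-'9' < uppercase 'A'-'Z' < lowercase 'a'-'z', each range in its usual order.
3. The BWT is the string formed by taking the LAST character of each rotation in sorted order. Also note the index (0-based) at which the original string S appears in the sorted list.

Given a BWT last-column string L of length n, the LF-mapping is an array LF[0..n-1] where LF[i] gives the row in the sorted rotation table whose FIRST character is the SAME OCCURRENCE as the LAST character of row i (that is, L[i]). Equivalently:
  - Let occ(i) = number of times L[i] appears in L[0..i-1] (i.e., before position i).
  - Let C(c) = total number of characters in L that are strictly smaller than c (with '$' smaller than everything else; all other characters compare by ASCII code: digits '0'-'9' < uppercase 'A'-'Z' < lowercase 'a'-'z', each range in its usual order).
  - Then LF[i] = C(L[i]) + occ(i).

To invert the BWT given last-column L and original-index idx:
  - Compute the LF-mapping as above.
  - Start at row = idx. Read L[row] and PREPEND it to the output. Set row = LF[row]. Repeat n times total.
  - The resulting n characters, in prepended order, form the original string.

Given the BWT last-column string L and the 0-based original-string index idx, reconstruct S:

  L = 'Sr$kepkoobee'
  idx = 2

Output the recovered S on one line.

LF mapping: 1 11 0 6 3 10 7 8 9 2 4 5
Walk LF starting at row 2, prepending L[row]:
  step 1: row=2, L[2]='$', prepend. Next row=LF[2]=0
  step 2: row=0, L[0]='S', prepend. Next row=LF[0]=1
  step 3: row=1, L[1]='r', prepend. Next row=LF[1]=11
  step 4: row=11, L[11]='e', prepend. Next row=LF[11]=5
  step 5: row=5, L[5]='p', prepend. Next row=LF[5]=10
  step 6: row=10, L[10]='e', prepend. Next row=LF[10]=4
  step 7: row=4, L[4]='e', prepend. Next row=LF[4]=3
  step 8: row=3, L[3]='k', prepend. Next row=LF[3]=6
  step 9: row=6, L[6]='k', prepend. Next row=LF[6]=7
  step 10: row=7, L[7]='o', prepend. Next row=LF[7]=8
  step 11: row=8, L[8]='o', prepend. Next row=LF[8]=9
  step 12: row=9, L[9]='b', prepend. Next row=LF[9]=2
Reversed output: bookkeeperS$

Answer: bookkeeperS$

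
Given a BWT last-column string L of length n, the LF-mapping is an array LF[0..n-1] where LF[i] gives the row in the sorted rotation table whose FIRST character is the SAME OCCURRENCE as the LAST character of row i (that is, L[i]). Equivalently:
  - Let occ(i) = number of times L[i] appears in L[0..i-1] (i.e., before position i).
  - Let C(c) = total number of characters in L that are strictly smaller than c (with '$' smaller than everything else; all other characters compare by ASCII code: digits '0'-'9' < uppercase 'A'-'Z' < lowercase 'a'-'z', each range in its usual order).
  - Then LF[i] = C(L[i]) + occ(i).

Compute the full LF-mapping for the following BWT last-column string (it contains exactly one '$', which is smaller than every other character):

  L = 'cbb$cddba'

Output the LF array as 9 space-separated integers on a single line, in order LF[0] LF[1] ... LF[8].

Answer: 5 2 3 0 6 7 8 4 1

Derivation:
Char counts: '$':1, 'a':1, 'b':3, 'c':2, 'd':2
C (first-col start): C('$')=0, C('a')=1, C('b')=2, C('c')=5, C('d')=7
L[0]='c': occ=0, LF[0]=C('c')+0=5+0=5
L[1]='b': occ=0, LF[1]=C('b')+0=2+0=2
L[2]='b': occ=1, LF[2]=C('b')+1=2+1=3
L[3]='$': occ=0, LF[3]=C('$')+0=0+0=0
L[4]='c': occ=1, LF[4]=C('c')+1=5+1=6
L[5]='d': occ=0, LF[5]=C('d')+0=7+0=7
L[6]='d': occ=1, LF[6]=C('d')+1=7+1=8
L[7]='b': occ=2, LF[7]=C('b')+2=2+2=4
L[8]='a': occ=0, LF[8]=C('a')+0=1+0=1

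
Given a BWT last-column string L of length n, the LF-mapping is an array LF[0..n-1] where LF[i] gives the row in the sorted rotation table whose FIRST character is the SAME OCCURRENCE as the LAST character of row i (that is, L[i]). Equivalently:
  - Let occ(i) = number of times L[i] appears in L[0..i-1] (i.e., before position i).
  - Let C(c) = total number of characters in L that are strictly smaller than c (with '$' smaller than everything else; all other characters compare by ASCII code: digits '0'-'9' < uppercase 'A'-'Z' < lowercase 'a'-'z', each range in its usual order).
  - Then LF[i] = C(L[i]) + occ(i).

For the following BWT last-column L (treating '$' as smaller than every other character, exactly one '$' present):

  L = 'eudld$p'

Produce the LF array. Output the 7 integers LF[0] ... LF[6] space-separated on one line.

Answer: 3 6 1 4 2 0 5

Derivation:
Char counts: '$':1, 'd':2, 'e':1, 'l':1, 'p':1, 'u':1
C (first-col start): C('$')=0, C('d')=1, C('e')=3, C('l')=4, C('p')=5, C('u')=6
L[0]='e': occ=0, LF[0]=C('e')+0=3+0=3
L[1]='u': occ=0, LF[1]=C('u')+0=6+0=6
L[2]='d': occ=0, LF[2]=C('d')+0=1+0=1
L[3]='l': occ=0, LF[3]=C('l')+0=4+0=4
L[4]='d': occ=1, LF[4]=C('d')+1=1+1=2
L[5]='$': occ=0, LF[5]=C('$')+0=0+0=0
L[6]='p': occ=0, LF[6]=C('p')+0=5+0=5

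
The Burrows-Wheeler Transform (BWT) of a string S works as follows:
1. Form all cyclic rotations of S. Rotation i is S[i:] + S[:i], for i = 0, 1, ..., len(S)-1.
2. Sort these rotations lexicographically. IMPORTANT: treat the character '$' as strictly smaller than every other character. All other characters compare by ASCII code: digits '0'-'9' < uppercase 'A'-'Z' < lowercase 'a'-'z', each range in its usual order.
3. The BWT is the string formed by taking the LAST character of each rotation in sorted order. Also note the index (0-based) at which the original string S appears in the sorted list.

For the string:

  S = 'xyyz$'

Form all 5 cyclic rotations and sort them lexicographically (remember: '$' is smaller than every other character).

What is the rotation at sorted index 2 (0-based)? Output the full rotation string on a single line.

Answer: yyz$x

Derivation:
All 5 rotations (rotation i = S[i:]+S[:i]):
  rot[0] = xyyz$
  rot[1] = yyz$x
  rot[2] = yz$xy
  rot[3] = z$xyy
  rot[4] = $xyyz
Sorted (with $ < everything):
  sorted[0] = $xyyz
  sorted[1] = xyyz$
  sorted[2] = yyz$x
  sorted[3] = yz$xy
  sorted[4] = z$xyy
sorted[2] = yyz$x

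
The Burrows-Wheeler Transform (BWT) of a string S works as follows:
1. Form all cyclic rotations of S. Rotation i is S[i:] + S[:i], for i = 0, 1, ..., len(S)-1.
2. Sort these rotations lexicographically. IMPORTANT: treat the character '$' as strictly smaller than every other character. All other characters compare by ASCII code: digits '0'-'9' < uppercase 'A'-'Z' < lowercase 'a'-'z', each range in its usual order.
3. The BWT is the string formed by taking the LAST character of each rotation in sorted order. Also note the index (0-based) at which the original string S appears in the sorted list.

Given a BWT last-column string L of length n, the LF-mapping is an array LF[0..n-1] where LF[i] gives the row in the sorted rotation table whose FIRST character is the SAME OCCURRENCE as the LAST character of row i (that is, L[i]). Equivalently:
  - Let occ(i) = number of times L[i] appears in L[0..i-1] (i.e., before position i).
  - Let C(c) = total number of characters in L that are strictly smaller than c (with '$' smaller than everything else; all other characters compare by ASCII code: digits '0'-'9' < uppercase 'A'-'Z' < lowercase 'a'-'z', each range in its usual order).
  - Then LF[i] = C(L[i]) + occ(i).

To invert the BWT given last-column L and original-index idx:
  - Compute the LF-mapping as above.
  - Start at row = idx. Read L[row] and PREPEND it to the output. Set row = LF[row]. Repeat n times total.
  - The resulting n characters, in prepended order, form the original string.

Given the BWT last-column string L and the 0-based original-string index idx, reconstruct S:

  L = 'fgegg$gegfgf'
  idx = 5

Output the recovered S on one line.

Answer: fgggfggeegf$

Derivation:
LF mapping: 3 6 1 7 8 0 9 2 10 4 11 5
Walk LF starting at row 5, prepending L[row]:
  step 1: row=5, L[5]='$', prepend. Next row=LF[5]=0
  step 2: row=0, L[0]='f', prepend. Next row=LF[0]=3
  step 3: row=3, L[3]='g', prepend. Next row=LF[3]=7
  step 4: row=7, L[7]='e', prepend. Next row=LF[7]=2
  step 5: row=2, L[2]='e', prepend. Next row=LF[2]=1
  step 6: row=1, L[1]='g', prepend. Next row=LF[1]=6
  step 7: row=6, L[6]='g', prepend. Next row=LF[6]=9
  step 8: row=9, L[9]='f', prepend. Next row=LF[9]=4
  step 9: row=4, L[4]='g', prepend. Next row=LF[4]=8
  step 10: row=8, L[8]='g', prepend. Next row=LF[8]=10
  step 11: row=10, L[10]='g', prepend. Next row=LF[10]=11
  step 12: row=11, L[11]='f', prepend. Next row=LF[11]=5
Reversed output: fgggfggeegf$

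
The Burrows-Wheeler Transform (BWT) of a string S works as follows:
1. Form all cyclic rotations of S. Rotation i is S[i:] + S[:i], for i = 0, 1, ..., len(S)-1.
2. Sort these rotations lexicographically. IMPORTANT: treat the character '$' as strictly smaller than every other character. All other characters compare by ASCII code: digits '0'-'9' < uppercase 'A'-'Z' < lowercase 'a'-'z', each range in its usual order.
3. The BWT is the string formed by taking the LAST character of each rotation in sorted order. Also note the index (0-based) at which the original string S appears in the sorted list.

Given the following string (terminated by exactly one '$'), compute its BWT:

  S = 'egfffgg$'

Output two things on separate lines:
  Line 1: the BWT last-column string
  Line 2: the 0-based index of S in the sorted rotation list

Answer: g$gffgef
1

Derivation:
All 8 rotations (rotation i = S[i:]+S[:i]):
  rot[0] = egfffgg$
  rot[1] = gfffgg$e
  rot[2] = fffgg$eg
  rot[3] = ffgg$egf
  rot[4] = fgg$egff
  rot[5] = gg$egfff
  rot[6] = g$egfffg
  rot[7] = $egfffgg
Sorted (with $ < everything):
  sorted[0] = $egfffgg  (last char: 'g')
  sorted[1] = egfffgg$  (last char: '$')
  sorted[2] = fffgg$eg  (last char: 'g')
  sorted[3] = ffgg$egf  (last char: 'f')
  sorted[4] = fgg$egff  (last char: 'f')
  sorted[5] = g$egfffg  (last char: 'g')
  sorted[6] = gfffgg$e  (last char: 'e')
  sorted[7] = gg$egfff  (last char: 'f')
Last column: g$gffgef
Original string S is at sorted index 1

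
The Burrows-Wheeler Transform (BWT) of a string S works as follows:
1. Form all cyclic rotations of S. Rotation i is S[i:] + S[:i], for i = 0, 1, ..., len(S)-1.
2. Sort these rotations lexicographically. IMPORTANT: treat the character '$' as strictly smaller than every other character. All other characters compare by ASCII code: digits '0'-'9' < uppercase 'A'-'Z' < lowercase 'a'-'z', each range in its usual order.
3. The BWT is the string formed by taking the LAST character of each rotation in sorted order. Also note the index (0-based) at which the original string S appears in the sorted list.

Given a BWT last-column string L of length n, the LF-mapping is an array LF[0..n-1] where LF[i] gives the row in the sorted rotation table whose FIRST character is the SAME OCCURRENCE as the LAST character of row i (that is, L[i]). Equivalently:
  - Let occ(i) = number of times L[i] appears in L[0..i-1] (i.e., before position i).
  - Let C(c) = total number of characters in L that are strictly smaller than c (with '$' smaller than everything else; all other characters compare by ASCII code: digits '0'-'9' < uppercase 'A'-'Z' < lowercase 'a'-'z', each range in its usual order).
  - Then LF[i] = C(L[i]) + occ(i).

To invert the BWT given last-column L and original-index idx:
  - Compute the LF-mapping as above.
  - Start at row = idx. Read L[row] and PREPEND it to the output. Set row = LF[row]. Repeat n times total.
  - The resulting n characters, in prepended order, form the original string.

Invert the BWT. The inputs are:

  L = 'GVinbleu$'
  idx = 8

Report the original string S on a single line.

LF mapping: 1 2 5 7 3 6 4 8 0
Walk LF starting at row 8, prepending L[row]:
  step 1: row=8, L[8]='$', prepend. Next row=LF[8]=0
  step 2: row=0, L[0]='G', prepend. Next row=LF[0]=1
  step 3: row=1, L[1]='V', prepend. Next row=LF[1]=2
  step 4: row=2, L[2]='i', prepend. Next row=LF[2]=5
  step 5: row=5, L[5]='l', prepend. Next row=LF[5]=6
  step 6: row=6, L[6]='e', prepend. Next row=LF[6]=4
  step 7: row=4, L[4]='b', prepend. Next row=LF[4]=3
  step 8: row=3, L[3]='n', prepend. Next row=LF[3]=7
  step 9: row=7, L[7]='u', prepend. Next row=LF[7]=8
Reversed output: unbeliVG$

Answer: unbeliVG$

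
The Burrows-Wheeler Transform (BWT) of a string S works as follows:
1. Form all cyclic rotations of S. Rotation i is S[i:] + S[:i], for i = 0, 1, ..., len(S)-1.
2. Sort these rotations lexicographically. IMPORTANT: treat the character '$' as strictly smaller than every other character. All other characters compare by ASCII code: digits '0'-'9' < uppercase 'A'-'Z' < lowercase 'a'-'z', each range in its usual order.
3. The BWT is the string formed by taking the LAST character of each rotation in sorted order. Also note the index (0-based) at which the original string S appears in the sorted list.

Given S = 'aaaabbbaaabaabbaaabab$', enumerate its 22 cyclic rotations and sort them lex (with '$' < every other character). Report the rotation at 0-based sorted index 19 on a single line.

Answer: bbaaabaabbaaabab$aaaab

Derivation:
All 22 rotations (rotation i = S[i:]+S[:i]):
  rot[0] = aaaabbbaaabaabbaaabab$
  rot[1] = aaabbbaaabaabbaaabab$a
  rot[2] = aabbbaaabaabbaaabab$aa
  rot[3] = abbbaaabaabbaaabab$aaa
  rot[4] = bbbaaabaabbaaabab$aaaa
  rot[5] = bbaaabaabbaaabab$aaaab
  rot[6] = baaabaabbaaabab$aaaabb
  rot[7] = aaabaabbaaabab$aaaabbb
  rot[8] = aabaabbaaabab$aaaabbba
  rot[9] = abaabbaaabab$aaaabbbaa
  rot[10] = baabbaaabab$aaaabbbaaa
  rot[11] = aabbaaabab$aaaabbbaaab
  rot[12] = abbaaabab$aaaabbbaaaba
  rot[13] = bbaaabab$aaaabbbaaabaa
  rot[14] = baaabab$aaaabbbaaabaab
  rot[15] = aaabab$aaaabbbaaabaabb
  rot[16] = aabab$aaaabbbaaabaabba
  rot[17] = abab$aaaabbbaaabaabbaa
  rot[18] = bab$aaaabbbaaabaabbaaa
  rot[19] = ab$aaaabbbaaabaabbaaab
  rot[20] = b$aaaabbbaaabaabbaaaba
  rot[21] = $aaaabbbaaabaabbaaabab
Sorted (with $ < everything):
  sorted[0] = $aaaabbbaaabaabbaaabab
  sorted[1] = aaaabbbaaabaabbaaabab$
  sorted[2] = aaabaabbaaabab$aaaabbb
  sorted[3] = aaabab$aaaabbbaaabaabb
  sorted[4] = aaabbbaaabaabbaaabab$a
  sorted[5] = aabaabbaaabab$aaaabbba
  sorted[6] = aabab$aaaabbbaaabaabba
  sorted[7] = aabbaaabab$aaaabbbaaab
  sorted[8] = aabbbaaabaabbaaabab$aa
  sorted[9] = ab$aaaabbbaaabaabbaaab
  sorted[10] = abaabbaaabab$aaaabbbaa
  sorted[11] = abab$aaaabbbaaabaabbaa
  sorted[12] = abbaaabab$aaaabbbaaaba
  sorted[13] = abbbaaabaabbaaabab$aaa
  sorted[14] = b$aaaabbbaaabaabbaaaba
  sorted[15] = baaabaabbaaabab$aaaabb
  sorted[16] = baaabab$aaaabbbaaabaab
  sorted[17] = baabbaaabab$aaaabbbaaa
  sorted[18] = bab$aaaabbbaaabaabbaaa
  sorted[19] = bbaaabaabbaaabab$aaaab
  sorted[20] = bbaaabab$aaaabbbaaabaa
  sorted[21] = bbbaaabaabbaaabab$aaaa
sorted[19] = bbaaabaabbaaabab$aaaab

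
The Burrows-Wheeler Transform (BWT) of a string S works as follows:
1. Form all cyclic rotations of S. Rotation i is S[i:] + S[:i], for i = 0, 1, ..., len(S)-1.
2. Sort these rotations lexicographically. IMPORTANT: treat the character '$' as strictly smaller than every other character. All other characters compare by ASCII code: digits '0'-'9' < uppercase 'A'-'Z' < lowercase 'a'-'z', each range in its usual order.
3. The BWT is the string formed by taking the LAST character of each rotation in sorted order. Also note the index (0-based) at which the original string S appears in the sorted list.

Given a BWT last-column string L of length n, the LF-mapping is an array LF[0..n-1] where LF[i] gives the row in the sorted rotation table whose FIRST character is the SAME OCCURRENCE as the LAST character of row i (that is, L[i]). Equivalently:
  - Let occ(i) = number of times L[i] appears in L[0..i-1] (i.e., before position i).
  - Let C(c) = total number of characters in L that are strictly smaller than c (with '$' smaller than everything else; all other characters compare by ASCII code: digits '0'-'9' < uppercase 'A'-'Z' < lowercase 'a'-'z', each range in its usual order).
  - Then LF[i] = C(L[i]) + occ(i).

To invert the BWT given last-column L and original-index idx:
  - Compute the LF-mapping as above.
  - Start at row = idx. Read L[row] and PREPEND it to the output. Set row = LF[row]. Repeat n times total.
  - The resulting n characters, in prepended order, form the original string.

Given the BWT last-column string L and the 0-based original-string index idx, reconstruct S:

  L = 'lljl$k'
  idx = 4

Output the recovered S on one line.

Answer: ljkll$

Derivation:
LF mapping: 3 4 1 5 0 2
Walk LF starting at row 4, prepending L[row]:
  step 1: row=4, L[4]='$', prepend. Next row=LF[4]=0
  step 2: row=0, L[0]='l', prepend. Next row=LF[0]=3
  step 3: row=3, L[3]='l', prepend. Next row=LF[3]=5
  step 4: row=5, L[5]='k', prepend. Next row=LF[5]=2
  step 5: row=2, L[2]='j', prepend. Next row=LF[2]=1
  step 6: row=1, L[1]='l', prepend. Next row=LF[1]=4
Reversed output: ljkll$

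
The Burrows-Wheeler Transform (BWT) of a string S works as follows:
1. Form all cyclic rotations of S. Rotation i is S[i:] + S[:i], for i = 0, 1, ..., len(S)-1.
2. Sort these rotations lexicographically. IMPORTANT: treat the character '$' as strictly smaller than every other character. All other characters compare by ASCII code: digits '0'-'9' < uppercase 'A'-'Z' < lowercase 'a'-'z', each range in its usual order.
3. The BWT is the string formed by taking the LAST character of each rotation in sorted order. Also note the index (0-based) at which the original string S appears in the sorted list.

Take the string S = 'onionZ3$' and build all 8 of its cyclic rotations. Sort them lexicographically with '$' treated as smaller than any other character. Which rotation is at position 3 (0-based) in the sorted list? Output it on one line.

All 8 rotations (rotation i = S[i:]+S[:i]):
  rot[0] = onionZ3$
  rot[1] = nionZ3$o
  rot[2] = ionZ3$on
  rot[3] = onZ3$oni
  rot[4] = nZ3$onio
  rot[5] = Z3$onion
  rot[6] = 3$onionZ
  rot[7] = $onionZ3
Sorted (with $ < everything):
  sorted[0] = $onionZ3
  sorted[1] = 3$onionZ
  sorted[2] = Z3$onion
  sorted[3] = ionZ3$on
  sorted[4] = nZ3$onio
  sorted[5] = nionZ3$o
  sorted[6] = onZ3$oni
  sorted[7] = onionZ3$
sorted[3] = ionZ3$on

Answer: ionZ3$on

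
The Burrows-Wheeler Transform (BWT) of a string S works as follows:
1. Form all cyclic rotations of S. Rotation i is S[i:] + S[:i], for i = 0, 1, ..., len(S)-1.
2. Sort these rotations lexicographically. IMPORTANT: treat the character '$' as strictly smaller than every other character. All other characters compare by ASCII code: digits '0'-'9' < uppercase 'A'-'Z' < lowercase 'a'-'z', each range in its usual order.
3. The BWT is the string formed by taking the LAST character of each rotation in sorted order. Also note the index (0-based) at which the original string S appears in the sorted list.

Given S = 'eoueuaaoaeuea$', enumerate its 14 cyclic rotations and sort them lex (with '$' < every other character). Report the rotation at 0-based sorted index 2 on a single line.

All 14 rotations (rotation i = S[i:]+S[:i]):
  rot[0] = eoueuaaoaeuea$
  rot[1] = oueuaaoaeuea$e
  rot[2] = ueuaaoaeuea$eo
  rot[3] = euaaoaeuea$eou
  rot[4] = uaaoaeuea$eoue
  rot[5] = aaoaeuea$eoueu
  rot[6] = aoaeuea$eoueua
  rot[7] = oaeuea$eoueuaa
  rot[8] = aeuea$eoueuaao
  rot[9] = euea$eoueuaaoa
  rot[10] = uea$eoueuaaoae
  rot[11] = ea$eoueuaaoaeu
  rot[12] = a$eoueuaaoaeue
  rot[13] = $eoueuaaoaeuea
Sorted (with $ < everything):
  sorted[0] = $eoueuaaoaeuea
  sorted[1] = a$eoueuaaoaeue
  sorted[2] = aaoaeuea$eoueu
  sorted[3] = aeuea$eoueuaao
  sorted[4] = aoaeuea$eoueua
  sorted[5] = ea$eoueuaaoaeu
  sorted[6] = eoueuaaoaeuea$
  sorted[7] = euaaoaeuea$eou
  sorted[8] = euea$eoueuaaoa
  sorted[9] = oaeuea$eoueuaa
  sorted[10] = oueuaaoaeuea$e
  sorted[11] = uaaoaeuea$eoue
  sorted[12] = uea$eoueuaaoae
  sorted[13] = ueuaaoaeuea$eo
sorted[2] = aaoaeuea$eoueu

Answer: aaoaeuea$eoueu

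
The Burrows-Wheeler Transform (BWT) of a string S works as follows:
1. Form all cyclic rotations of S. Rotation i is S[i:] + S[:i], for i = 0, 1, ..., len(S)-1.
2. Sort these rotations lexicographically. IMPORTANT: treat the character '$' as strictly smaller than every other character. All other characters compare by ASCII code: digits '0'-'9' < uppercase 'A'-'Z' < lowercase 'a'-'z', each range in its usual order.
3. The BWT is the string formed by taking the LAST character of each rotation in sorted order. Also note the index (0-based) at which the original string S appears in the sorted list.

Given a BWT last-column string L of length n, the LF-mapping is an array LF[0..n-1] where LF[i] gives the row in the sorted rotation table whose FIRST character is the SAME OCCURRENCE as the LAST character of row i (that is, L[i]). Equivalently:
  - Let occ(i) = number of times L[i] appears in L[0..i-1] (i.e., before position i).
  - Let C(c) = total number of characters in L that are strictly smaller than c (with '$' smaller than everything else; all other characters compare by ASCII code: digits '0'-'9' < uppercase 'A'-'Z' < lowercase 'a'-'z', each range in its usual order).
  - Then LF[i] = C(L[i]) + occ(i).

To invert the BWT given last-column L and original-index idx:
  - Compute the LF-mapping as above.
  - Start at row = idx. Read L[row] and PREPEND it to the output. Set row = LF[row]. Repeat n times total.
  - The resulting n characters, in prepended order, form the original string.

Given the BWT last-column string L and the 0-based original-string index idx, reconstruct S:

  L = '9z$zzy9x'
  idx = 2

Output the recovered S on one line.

LF mapping: 1 5 0 6 7 4 2 3
Walk LF starting at row 2, prepending L[row]:
  step 1: row=2, L[2]='$', prepend. Next row=LF[2]=0
  step 2: row=0, L[0]='9', prepend. Next row=LF[0]=1
  step 3: row=1, L[1]='z', prepend. Next row=LF[1]=5
  step 4: row=5, L[5]='y', prepend. Next row=LF[5]=4
  step 5: row=4, L[4]='z', prepend. Next row=LF[4]=7
  step 6: row=7, L[7]='x', prepend. Next row=LF[7]=3
  step 7: row=3, L[3]='z', prepend. Next row=LF[3]=6
  step 8: row=6, L[6]='9', prepend. Next row=LF[6]=2
Reversed output: 9zxzyz9$

Answer: 9zxzyz9$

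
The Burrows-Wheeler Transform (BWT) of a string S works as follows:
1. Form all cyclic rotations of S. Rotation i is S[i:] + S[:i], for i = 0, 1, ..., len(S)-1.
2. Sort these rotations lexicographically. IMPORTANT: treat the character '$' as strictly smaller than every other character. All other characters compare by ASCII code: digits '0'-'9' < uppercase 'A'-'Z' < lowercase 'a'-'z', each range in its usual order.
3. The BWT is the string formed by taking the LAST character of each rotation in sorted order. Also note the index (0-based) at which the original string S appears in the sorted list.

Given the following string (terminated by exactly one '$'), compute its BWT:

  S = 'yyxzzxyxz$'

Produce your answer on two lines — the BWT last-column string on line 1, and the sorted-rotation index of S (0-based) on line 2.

All 10 rotations (rotation i = S[i:]+S[:i]):
  rot[0] = yyxzzxyxz$
  rot[1] = yxzzxyxz$y
  rot[2] = xzzxyxz$yy
  rot[3] = zzxyxz$yyx
  rot[4] = zxyxz$yyxz
  rot[5] = xyxz$yyxzz
  rot[6] = yxz$yyxzzx
  rot[7] = xz$yyxzzxy
  rot[8] = z$yyxzzxyx
  rot[9] = $yyxzzxyxz
Sorted (with $ < everything):
  sorted[0] = $yyxzzxyxz  (last char: 'z')
  sorted[1] = xyxz$yyxzz  (last char: 'z')
  sorted[2] = xz$yyxzzxy  (last char: 'y')
  sorted[3] = xzzxyxz$yy  (last char: 'y')
  sorted[4] = yxz$yyxzzx  (last char: 'x')
  sorted[5] = yxzzxyxz$y  (last char: 'y')
  sorted[6] = yyxzzxyxz$  (last char: '$')
  sorted[7] = z$yyxzzxyx  (last char: 'x')
  sorted[8] = zxyxz$yyxz  (last char: 'z')
  sorted[9] = zzxyxz$yyx  (last char: 'x')
Last column: zzyyxy$xzx
Original string S is at sorted index 6

Answer: zzyyxy$xzx
6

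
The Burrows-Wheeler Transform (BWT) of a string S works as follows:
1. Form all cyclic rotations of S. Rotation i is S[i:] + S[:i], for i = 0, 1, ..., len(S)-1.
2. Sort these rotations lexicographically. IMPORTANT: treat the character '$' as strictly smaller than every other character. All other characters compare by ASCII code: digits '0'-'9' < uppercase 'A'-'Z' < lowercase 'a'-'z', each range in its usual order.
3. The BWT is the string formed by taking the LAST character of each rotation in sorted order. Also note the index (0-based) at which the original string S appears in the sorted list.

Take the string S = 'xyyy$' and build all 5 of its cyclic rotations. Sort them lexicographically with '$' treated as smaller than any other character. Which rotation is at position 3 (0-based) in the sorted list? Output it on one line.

All 5 rotations (rotation i = S[i:]+S[:i]):
  rot[0] = xyyy$
  rot[1] = yyy$x
  rot[2] = yy$xy
  rot[3] = y$xyy
  rot[4] = $xyyy
Sorted (with $ < everything):
  sorted[0] = $xyyy
  sorted[1] = xyyy$
  sorted[2] = y$xyy
  sorted[3] = yy$xy
  sorted[4] = yyy$x
sorted[3] = yy$xy

Answer: yy$xy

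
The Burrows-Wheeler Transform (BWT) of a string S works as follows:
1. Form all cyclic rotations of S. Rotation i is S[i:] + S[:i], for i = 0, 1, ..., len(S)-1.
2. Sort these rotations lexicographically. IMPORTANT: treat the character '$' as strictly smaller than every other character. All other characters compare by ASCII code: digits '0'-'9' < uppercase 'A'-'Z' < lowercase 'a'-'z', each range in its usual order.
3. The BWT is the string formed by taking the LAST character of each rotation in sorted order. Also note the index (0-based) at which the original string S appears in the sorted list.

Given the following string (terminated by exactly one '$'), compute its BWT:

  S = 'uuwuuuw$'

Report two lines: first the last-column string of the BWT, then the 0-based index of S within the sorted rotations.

All 8 rotations (rotation i = S[i:]+S[:i]):
  rot[0] = uuwuuuw$
  rot[1] = uwuuuw$u
  rot[2] = wuuuw$uu
  rot[3] = uuuw$uuw
  rot[4] = uuw$uuwu
  rot[5] = uw$uuwuu
  rot[6] = w$uuwuuu
  rot[7] = $uuwuuuw
Sorted (with $ < everything):
  sorted[0] = $uuwuuuw  (last char: 'w')
  sorted[1] = uuuw$uuw  (last char: 'w')
  sorted[2] = uuw$uuwu  (last char: 'u')
  sorted[3] = uuwuuuw$  (last char: '$')
  sorted[4] = uw$uuwuu  (last char: 'u')
  sorted[5] = uwuuuw$u  (last char: 'u')
  sorted[6] = w$uuwuuu  (last char: 'u')
  sorted[7] = wuuuw$uu  (last char: 'u')
Last column: wwu$uuuu
Original string S is at sorted index 3

Answer: wwu$uuuu
3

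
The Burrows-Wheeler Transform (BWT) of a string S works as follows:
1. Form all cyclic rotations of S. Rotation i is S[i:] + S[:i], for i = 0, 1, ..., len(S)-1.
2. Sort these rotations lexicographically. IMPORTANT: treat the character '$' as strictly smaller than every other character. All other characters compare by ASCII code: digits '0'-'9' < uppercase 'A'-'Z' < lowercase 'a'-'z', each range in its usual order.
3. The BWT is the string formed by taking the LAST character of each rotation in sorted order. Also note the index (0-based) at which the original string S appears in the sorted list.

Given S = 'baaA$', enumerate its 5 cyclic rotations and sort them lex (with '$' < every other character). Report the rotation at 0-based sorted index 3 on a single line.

All 5 rotations (rotation i = S[i:]+S[:i]):
  rot[0] = baaA$
  rot[1] = aaA$b
  rot[2] = aA$ba
  rot[3] = A$baa
  rot[4] = $baaA
Sorted (with $ < everything):
  sorted[0] = $baaA
  sorted[1] = A$baa
  sorted[2] = aA$ba
  sorted[3] = aaA$b
  sorted[4] = baaA$
sorted[3] = aaA$b

Answer: aaA$b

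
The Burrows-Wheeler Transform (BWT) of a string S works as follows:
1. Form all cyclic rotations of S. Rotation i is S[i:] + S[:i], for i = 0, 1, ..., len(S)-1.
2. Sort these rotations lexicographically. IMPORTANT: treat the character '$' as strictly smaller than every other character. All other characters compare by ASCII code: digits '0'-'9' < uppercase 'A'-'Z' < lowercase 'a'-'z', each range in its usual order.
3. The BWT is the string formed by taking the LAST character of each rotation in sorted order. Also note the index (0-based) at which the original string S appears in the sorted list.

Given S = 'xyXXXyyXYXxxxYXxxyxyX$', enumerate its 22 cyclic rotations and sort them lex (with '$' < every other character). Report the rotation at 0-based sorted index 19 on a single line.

Answer: yXYXxxxYXxxyxyX$xyXXXy

Derivation:
All 22 rotations (rotation i = S[i:]+S[:i]):
  rot[0] = xyXXXyyXYXxxxYXxxyxyX$
  rot[1] = yXXXyyXYXxxxYXxxyxyX$x
  rot[2] = XXXyyXYXxxxYXxxyxyX$xy
  rot[3] = XXyyXYXxxxYXxxyxyX$xyX
  rot[4] = XyyXYXxxxYXxxyxyX$xyXX
  rot[5] = yyXYXxxxYXxxyxyX$xyXXX
  rot[6] = yXYXxxxYXxxyxyX$xyXXXy
  rot[7] = XYXxxxYXxxyxyX$xyXXXyy
  rot[8] = YXxxxYXxxyxyX$xyXXXyyX
  rot[9] = XxxxYXxxyxyX$xyXXXyyXY
  rot[10] = xxxYXxxyxyX$xyXXXyyXYX
  rot[11] = xxYXxxyxyX$xyXXXyyXYXx
  rot[12] = xYXxxyxyX$xyXXXyyXYXxx
  rot[13] = YXxxyxyX$xyXXXyyXYXxxx
  rot[14] = XxxyxyX$xyXXXyyXYXxxxY
  rot[15] = xxyxyX$xyXXXyyXYXxxxYX
  rot[16] = xyxyX$xyXXXyyXYXxxxYXx
  rot[17] = yxyX$xyXXXyyXYXxxxYXxx
  rot[18] = xyX$xyXXXyyXYXxxxYXxxy
  rot[19] = yX$xyXXXyyXYXxxxYXxxyx
  rot[20] = X$xyXXXyyXYXxxxYXxxyxy
  rot[21] = $xyXXXyyXYXxxxYXxxyxyX
Sorted (with $ < everything):
  sorted[0] = $xyXXXyyXYXxxxYXxxyxyX
  sorted[1] = X$xyXXXyyXYXxxxYXxxyxy
  sorted[2] = XXXyyXYXxxxYXxxyxyX$xy
  sorted[3] = XXyyXYXxxxYXxxyxyX$xyX
  sorted[4] = XYXxxxYXxxyxyX$xyXXXyy
  sorted[5] = XxxxYXxxyxyX$xyXXXyyXY
  sorted[6] = XxxyxyX$xyXXXyyXYXxxxY
  sorted[7] = XyyXYXxxxYXxxyxyX$xyXX
  sorted[8] = YXxxxYXxxyxyX$xyXXXyyX
  sorted[9] = YXxxyxyX$xyXXXyyXYXxxx
  sorted[10] = xYXxxyxyX$xyXXXyyXYXxx
  sorted[11] = xxYXxxyxyX$xyXXXyyXYXx
  sorted[12] = xxxYXxxyxyX$xyXXXyyXYX
  sorted[13] = xxyxyX$xyXXXyyXYXxxxYX
  sorted[14] = xyX$xyXXXyyXYXxxxYXxxy
  sorted[15] = xyXXXyyXYXxxxYXxxyxyX$
  sorted[16] = xyxyX$xyXXXyyXYXxxxYXx
  sorted[17] = yX$xyXXXyyXYXxxxYXxxyx
  sorted[18] = yXXXyyXYXxxxYXxxyxyX$x
  sorted[19] = yXYXxxxYXxxyxyX$xyXXXy
  sorted[20] = yxyX$xyXXXyyXYXxxxYXxx
  sorted[21] = yyXYXxxxYXxxyxyX$xyXXX
sorted[19] = yXYXxxxYXxxyxyX$xyXXXy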